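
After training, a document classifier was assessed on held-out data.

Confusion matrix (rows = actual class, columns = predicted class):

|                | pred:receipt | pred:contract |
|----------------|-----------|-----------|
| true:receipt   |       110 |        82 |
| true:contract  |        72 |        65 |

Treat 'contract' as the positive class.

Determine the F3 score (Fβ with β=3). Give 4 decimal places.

0.4710

Fβ = (1+β²)·TP / ((1+β²)·TP + β²·FN + FP), with β²=9
= 10·65 / (10·65 + 9·72 + 82) = 0.4710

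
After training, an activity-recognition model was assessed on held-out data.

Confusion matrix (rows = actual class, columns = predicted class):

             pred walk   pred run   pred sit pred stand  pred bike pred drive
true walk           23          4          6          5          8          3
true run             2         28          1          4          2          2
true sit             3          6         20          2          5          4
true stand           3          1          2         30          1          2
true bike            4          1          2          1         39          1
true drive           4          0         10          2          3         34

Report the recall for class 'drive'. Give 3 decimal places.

0.642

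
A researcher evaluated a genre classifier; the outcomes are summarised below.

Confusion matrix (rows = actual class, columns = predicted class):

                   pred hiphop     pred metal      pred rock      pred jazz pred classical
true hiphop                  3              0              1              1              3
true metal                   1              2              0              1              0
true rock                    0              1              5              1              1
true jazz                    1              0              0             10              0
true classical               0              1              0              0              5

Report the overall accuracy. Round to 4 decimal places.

0.6757

Accuracy = trace / total = (3+2+5+10+5=25) / 37 = 25/37 = 0.6757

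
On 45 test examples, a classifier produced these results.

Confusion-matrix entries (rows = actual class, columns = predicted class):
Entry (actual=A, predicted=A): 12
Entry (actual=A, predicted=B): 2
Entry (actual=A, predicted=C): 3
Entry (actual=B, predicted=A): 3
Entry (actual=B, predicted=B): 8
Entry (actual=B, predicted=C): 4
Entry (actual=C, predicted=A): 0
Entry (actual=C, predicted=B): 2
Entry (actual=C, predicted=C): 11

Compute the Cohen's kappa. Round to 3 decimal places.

Observed agreement pₒ = trace/N = 31/45 = 0.6889
Expected agreement pₑ = Σ (rowᵢ·colᵢ)/N² = (17·15 + 15·12 + 13·18)/45² = 0.3304
κ = (pₒ − pₑ)/(1 − pₑ) = (0.6889 − 0.3304)/(1 − 0.3304) = 0.535

0.535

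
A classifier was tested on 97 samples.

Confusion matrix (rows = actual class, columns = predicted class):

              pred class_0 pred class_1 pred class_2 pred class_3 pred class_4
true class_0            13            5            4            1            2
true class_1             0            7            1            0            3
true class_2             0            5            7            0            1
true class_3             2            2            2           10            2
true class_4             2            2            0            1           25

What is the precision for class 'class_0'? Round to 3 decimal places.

0.765

Take TP from the diagonal, FP from the rest of the 'class_0' prediction marginal, FN from the rest of the 'class_0' actual marginal.
precision = TP/(TP+FP).
class_0: TP=13, FP=0+0+2+2=4 → 13/17 = 0.7647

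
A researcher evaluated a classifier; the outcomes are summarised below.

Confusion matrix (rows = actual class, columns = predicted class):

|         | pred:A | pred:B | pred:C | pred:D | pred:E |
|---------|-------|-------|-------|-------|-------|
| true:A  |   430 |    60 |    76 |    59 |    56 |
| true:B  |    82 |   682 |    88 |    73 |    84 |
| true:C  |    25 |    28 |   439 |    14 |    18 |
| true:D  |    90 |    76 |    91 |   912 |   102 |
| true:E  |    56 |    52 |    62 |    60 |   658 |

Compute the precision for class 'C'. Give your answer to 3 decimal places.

Treat 'C' as positive and all other classes as negative.
precision = TP/(TP+FP).
C: TP=439, FP=76+88+91+62=317 → 439/756 = 0.5807

0.581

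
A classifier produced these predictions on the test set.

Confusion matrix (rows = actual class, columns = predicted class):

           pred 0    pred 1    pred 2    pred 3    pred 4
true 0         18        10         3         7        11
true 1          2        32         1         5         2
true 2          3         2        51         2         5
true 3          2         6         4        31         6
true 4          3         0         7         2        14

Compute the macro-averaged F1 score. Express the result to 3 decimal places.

Per-class F1 score (2·TP/(2·TP+FP+FN)):
  0: TP=18, FP=2+3+2+3=10, FN=10+3+7+11=31 → 36/77 = 0.4675
  1: TP=32, FP=10+2+6+0=18, FN=2+1+5+2=10 → 64/92 = 0.6957
  2: TP=51, FP=3+1+4+7=15, FN=3+2+2+5=12 → 102/129 = 0.7907
  3: TP=31, FP=7+5+2+2=16, FN=2+6+4+6=18 → 62/96 = 0.6458
  4: TP=14, FP=11+2+5+6=24, FN=3+0+7+2=12 → 28/64 = 0.4375
Macro-F1 score = mean = (0.4675 + 0.6957 + 0.7907 + 0.6458 + 0.4375) / 5 = 0.607

0.607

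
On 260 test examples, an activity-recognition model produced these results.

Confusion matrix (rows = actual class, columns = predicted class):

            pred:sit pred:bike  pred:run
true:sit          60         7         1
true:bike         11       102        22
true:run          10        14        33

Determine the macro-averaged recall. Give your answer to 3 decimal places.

Per-class recall (TP/(TP+FN)):
  sit: TP=60, FN=7+1=8 → 60/68 = 0.8824
  bike: TP=102, FN=11+22=33 → 102/135 = 0.7556
  run: TP=33, FN=10+14=24 → 33/57 = 0.5789
Macro-recall = mean = (0.8824 + 0.7556 + 0.5789) / 3 = 0.739

0.739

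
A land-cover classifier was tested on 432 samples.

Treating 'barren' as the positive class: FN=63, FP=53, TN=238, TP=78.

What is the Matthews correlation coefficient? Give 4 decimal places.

0.3785

MCC = (TP·TN − FP·FN) / √((TP+FP)(TP+FN)(TN+FP)(TN+FN))
Numerator = 78·238 − 53·63 = 15225
Denominator = √(131·141·291·301) = √1617893361 = 40223.0451
MCC = 15225 / 40223.0451 = 0.3785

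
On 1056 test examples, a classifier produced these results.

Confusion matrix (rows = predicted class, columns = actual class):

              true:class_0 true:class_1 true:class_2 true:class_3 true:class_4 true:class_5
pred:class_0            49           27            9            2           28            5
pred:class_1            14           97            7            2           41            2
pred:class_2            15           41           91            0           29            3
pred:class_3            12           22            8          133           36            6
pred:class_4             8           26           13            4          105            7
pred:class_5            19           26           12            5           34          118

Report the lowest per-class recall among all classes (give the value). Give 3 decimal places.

0.385

Per-class recall (TP/(TP+FN)):
  class_0: TP=49, FN=14+15+12+8+19=68 → 49/117 = 0.4188
  class_1: TP=97, FN=27+41+22+26+26=142 → 97/239 = 0.4059
  class_2: TP=91, FN=9+7+8+13+12=49 → 91/140 = 0.6500
  class_3: TP=133, FN=2+2+0+4+5=13 → 133/146 = 0.9110
  class_4: TP=105, FN=28+41+29+36+34=168 → 105/273 = 0.3846
  class_5: TP=118, FN=5+2+3+6+7=23 → 118/141 = 0.8369
Lowest is class 'class_4' with recall = 0.385.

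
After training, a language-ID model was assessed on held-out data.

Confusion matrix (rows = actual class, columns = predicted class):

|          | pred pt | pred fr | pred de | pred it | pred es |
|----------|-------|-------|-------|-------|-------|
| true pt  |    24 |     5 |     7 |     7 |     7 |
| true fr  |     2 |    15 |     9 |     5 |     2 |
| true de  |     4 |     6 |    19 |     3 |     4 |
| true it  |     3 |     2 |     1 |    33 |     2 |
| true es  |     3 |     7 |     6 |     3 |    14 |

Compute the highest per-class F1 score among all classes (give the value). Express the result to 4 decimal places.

0.7174

Per-class F1 score (2·TP/(2·TP+FP+FN)):
  pt: TP=24, FP=2+4+3+3=12, FN=5+7+7+7=26 → 48/86 = 0.55814
  fr: TP=15, FP=5+6+2+7=20, FN=2+9+5+2=18 → 30/68 = 0.44118
  de: TP=19, FP=7+9+1+6=23, FN=4+6+3+4=17 → 38/78 = 0.48718
  it: TP=33, FP=7+5+3+3=18, FN=3+2+1+2=8 → 66/92 = 0.71739
  es: TP=14, FP=7+2+4+2=15, FN=3+7+6+3=19 → 28/62 = 0.45161
Highest is class 'it' with F1 score = 0.7174.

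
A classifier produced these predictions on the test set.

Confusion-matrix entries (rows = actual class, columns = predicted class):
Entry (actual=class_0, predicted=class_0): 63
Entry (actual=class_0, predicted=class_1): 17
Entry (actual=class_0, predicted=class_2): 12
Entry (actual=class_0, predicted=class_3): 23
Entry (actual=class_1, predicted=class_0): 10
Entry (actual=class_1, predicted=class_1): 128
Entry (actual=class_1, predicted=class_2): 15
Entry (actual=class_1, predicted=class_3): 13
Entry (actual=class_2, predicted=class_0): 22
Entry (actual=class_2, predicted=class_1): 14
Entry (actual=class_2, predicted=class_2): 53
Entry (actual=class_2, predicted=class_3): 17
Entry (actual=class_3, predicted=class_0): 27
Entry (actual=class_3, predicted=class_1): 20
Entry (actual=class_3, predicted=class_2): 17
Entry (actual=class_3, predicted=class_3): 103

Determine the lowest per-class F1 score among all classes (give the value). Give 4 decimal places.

0.5222

Per-class F1 score (2·TP/(2·TP+FP+FN)):
  class_0: TP=63, FP=10+22+27=59, FN=17+12+23=52 → 126/237 = 0.53165
  class_1: TP=128, FP=17+14+20=51, FN=10+15+13=38 → 256/345 = 0.74203
  class_2: TP=53, FP=12+15+17=44, FN=22+14+17=53 → 106/203 = 0.52217
  class_3: TP=103, FP=23+13+17=53, FN=27+20+17=64 → 206/323 = 0.63777
Lowest is class 'class_2' with F1 score = 0.5222.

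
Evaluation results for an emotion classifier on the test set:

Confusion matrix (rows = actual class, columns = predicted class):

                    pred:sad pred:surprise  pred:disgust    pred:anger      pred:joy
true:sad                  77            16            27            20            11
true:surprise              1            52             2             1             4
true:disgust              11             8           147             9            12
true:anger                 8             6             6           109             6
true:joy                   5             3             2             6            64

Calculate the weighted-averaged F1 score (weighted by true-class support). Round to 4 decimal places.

0.7277

Per-class F1 score (2·TP/(2·TP+FP+FN)):
  sad: TP=77, FP=1+11+8+5=25, FN=16+27+20+11=74 → 154/253 = 0.60870
  surprise: TP=52, FP=16+8+6+3=33, FN=1+2+1+4=8 → 104/145 = 0.71724
  disgust: TP=147, FP=27+2+6+2=37, FN=11+8+9+12=40 → 294/371 = 0.79245
  anger: TP=109, FP=20+1+9+6=36, FN=8+6+6+6=26 → 218/280 = 0.77857
  joy: TP=64, FP=11+4+12+6=33, FN=5+3+2+6=16 → 128/177 = 0.72316
Weighted-F1 score = Σ (supportᵢ/N)·F1 scoreᵢ with N=613: (151/613)·0.60870 + (60/613)·0.71724 + (187/613)·0.79245 + (135/613)·0.77857 + (80/613)·0.72316 = 0.7277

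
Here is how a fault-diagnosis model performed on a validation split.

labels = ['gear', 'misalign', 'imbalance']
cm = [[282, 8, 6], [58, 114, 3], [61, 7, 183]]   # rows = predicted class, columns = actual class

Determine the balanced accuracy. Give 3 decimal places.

0.847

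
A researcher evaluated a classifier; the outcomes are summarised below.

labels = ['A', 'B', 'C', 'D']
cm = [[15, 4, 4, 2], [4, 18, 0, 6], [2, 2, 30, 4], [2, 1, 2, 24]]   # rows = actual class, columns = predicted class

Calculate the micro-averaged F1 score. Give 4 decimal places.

Micro-averaging pools counts across classes: ΣTP=87, ΣFP=33, ΣFN=33.
Micro-F1 score = 2·TP/(2·TP+FP+FN) on pooled counts = 0.7250 (equals overall accuracy in single-label multiclass).

0.7250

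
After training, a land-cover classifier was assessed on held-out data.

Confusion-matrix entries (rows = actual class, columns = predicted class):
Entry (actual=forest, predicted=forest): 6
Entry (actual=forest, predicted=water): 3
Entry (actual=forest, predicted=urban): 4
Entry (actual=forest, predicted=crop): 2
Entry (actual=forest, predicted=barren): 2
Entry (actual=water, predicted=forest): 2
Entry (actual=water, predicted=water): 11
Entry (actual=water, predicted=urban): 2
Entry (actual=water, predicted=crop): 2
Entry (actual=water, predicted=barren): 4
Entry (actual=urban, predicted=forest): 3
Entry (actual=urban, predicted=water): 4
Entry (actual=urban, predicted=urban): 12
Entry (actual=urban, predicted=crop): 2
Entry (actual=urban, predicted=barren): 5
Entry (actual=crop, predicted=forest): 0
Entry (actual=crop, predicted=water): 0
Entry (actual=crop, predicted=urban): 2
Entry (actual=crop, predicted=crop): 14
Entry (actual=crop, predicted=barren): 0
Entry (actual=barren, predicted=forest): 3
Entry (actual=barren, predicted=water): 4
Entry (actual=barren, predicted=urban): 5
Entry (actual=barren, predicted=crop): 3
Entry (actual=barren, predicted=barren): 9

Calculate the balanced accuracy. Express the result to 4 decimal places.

0.5177

Balanced accuracy = mean of per-class recall.
  forest: recall = 6/17 = 0.35294
  water: recall = 11/21 = 0.52381
  urban: recall = 12/26 = 0.46154
  crop: recall = 14/16 = 0.87500
  barren: recall = 9/24 = 0.37500
Mean = (0.35294 + 0.52381 + 0.46154 + 0.87500 + 0.37500) / 5 = 0.5177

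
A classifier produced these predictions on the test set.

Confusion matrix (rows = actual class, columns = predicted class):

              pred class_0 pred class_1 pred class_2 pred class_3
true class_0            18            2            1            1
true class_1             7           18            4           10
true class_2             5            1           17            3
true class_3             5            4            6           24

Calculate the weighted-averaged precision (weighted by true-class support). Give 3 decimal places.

0.633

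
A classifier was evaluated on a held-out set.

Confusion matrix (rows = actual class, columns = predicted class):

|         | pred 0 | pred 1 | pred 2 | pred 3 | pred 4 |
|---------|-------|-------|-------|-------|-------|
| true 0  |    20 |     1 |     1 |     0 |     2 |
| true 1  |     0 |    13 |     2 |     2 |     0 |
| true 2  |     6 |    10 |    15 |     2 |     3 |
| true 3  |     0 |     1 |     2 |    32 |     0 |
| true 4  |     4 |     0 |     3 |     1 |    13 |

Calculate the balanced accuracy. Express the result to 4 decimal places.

Balanced accuracy = mean of per-class recall.
  0: recall = 20/24 = 0.83333
  1: recall = 13/17 = 0.76471
  2: recall = 15/36 = 0.41667
  3: recall = 32/35 = 0.91429
  4: recall = 13/21 = 0.61905
Mean = (0.83333 + 0.76471 + 0.41667 + 0.91429 + 0.61905) / 5 = 0.7096

0.7096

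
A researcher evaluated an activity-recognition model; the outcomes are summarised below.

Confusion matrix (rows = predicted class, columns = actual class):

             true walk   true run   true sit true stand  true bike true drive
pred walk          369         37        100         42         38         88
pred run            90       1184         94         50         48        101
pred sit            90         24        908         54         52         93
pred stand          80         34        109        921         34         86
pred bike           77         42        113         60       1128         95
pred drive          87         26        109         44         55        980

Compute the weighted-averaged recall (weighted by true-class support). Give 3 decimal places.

Per-class recall (TP/(TP+FN)):
  walk: TP=369, FN=90+90+80+77+87=424 → 369/793 = 0.4653
  run: TP=1184, FN=37+24+34+42+26=163 → 1184/1347 = 0.8790
  sit: TP=908, FN=100+94+109+113+109=525 → 908/1433 = 0.6336
  stand: TP=921, FN=42+50+54+60+44=250 → 921/1171 = 0.7865
  bike: TP=1128, FN=38+48+52+34+55=227 → 1128/1355 = 0.8325
  drive: TP=980, FN=88+101+93+86+95=463 → 980/1443 = 0.6791
Weighted-recall = Σ (supportᵢ/N)·recallᵢ with N=7542: (793/7542)·0.4653 + (1347/7542)·0.8790 + (1433/7542)·0.6336 + (1171/7542)·0.7865 + (1355/7542)·0.8325 + (1443/7542)·0.6791 = 0.728

0.728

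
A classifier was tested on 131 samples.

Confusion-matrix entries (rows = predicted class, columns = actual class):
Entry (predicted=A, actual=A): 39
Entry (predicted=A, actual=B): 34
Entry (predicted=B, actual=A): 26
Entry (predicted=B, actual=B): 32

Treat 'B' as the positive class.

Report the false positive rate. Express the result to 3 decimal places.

FPR = FP/(FP+TN) = 26/(26+39) = 0.400

0.400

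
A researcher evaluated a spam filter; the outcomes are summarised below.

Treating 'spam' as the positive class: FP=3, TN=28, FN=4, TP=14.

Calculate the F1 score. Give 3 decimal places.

Precision = TP/(TP+FP) = 14/17 = 0.8235
Recall = TP/(TP+FN) = 14/18 = 0.7778
F1 = 2·TP/(2·TP+FP+FN) = 28/35 = 0.800

0.800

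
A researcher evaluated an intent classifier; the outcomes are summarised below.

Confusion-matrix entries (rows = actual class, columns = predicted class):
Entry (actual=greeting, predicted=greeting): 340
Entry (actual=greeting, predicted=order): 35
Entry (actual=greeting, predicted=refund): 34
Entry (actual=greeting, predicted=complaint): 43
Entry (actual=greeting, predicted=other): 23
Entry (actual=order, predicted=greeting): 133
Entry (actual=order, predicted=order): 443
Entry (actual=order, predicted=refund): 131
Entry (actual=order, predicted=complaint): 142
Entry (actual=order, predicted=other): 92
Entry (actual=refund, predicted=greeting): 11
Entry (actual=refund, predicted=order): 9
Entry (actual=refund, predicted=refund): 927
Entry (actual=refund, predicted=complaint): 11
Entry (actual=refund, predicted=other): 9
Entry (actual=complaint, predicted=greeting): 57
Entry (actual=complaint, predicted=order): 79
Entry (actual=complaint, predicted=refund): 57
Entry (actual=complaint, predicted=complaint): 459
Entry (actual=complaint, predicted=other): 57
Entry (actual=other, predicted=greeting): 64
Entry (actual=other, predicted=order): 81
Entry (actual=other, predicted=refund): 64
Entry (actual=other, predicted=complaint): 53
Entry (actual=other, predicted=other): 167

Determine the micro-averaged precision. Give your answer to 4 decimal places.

0.6634

Micro-averaging pools counts across classes: ΣTP=2336, ΣFP=1185, ΣFN=1185.
Micro-precision = TP/(TP+FP) on pooled counts = 0.6634 (equals overall accuracy in single-label multiclass).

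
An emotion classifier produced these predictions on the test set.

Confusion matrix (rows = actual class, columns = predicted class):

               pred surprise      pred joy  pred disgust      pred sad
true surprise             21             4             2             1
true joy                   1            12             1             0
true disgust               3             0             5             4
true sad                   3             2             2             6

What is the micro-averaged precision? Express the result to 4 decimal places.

Micro-averaging pools counts across classes: ΣTP=44, ΣFP=23, ΣFN=23.
Micro-precision = TP/(TP+FP) on pooled counts = 0.6567 (equals overall accuracy in single-label multiclass).

0.6567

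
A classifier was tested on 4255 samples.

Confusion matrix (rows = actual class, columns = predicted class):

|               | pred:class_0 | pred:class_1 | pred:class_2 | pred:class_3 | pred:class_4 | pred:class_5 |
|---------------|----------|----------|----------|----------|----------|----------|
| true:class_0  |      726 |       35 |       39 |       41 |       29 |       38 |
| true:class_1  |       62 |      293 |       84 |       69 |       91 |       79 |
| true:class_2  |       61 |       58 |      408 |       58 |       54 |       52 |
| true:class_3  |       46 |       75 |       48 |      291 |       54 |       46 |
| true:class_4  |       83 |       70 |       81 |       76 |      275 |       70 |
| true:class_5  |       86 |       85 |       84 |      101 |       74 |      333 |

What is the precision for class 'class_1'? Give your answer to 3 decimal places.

precision = TP/(TP+FP).
class_1: TP=293, FP=35+58+75+70+85=323 → 293/616 = 0.4756

0.476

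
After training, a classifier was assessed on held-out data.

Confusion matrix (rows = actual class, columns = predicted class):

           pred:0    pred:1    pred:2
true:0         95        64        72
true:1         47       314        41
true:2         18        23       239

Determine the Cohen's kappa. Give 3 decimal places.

0.549

Observed agreement pₒ = trace/N = 648/913 = 0.7097
Expected agreement pₑ = Σ (rowᵢ·colᵢ)/N² = (231·160 + 402·401 + 280·352)/913² = 0.3560
κ = (pₒ − pₑ)/(1 − pₑ) = (0.7097 − 0.3560)/(1 − 0.3560) = 0.549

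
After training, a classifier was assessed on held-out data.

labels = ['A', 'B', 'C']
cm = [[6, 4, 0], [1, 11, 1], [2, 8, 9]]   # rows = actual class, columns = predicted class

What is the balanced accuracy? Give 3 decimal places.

0.640

Balanced accuracy = mean of per-class recall.
  A: recall = 6/10 = 0.6000
  B: recall = 11/13 = 0.8462
  C: recall = 9/19 = 0.4737
Mean = (0.6000 + 0.8462 + 0.4737) / 3 = 0.640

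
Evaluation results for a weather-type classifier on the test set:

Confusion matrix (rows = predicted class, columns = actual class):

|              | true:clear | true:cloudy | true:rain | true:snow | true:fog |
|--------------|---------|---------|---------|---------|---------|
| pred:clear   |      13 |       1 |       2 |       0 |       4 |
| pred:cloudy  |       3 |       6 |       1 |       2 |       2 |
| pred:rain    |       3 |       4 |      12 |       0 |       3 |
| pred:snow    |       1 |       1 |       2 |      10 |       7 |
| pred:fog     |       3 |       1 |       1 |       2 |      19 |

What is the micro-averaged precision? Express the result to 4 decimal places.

0.5825

Micro-averaging pools counts across classes: ΣTP=60, ΣFP=43, ΣFN=43.
Micro-precision = TP/(TP+FP) on pooled counts = 0.5825 (equals overall accuracy in single-label multiclass).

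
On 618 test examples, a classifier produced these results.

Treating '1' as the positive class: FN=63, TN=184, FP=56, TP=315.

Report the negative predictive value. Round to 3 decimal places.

0.745

NPV = TN/(TN+FN) = 184/(184+63) = 0.745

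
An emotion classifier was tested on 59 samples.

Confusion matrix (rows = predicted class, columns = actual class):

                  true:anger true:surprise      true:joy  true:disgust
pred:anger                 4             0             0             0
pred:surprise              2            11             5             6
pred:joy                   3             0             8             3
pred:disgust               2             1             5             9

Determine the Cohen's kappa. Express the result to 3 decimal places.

Observed agreement pₒ = trace/N = 32/59 = 0.5424
Expected agreement pₑ = Σ (rowᵢ·colᵢ)/N² = (11·4 + 12·24 + 18·14 + 18·17)/59² = 0.2557
κ = (pₒ − pₑ)/(1 − pₑ) = (0.5424 − 0.2557)/(1 − 0.2557) = 0.385

0.385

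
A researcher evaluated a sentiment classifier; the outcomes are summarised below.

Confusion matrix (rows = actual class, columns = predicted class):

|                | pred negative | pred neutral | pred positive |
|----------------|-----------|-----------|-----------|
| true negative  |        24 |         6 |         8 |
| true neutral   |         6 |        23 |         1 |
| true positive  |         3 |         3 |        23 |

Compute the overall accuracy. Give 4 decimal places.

0.7216

Accuracy = trace / total = (24+23+23=70) / 97 = 70/97 = 0.7216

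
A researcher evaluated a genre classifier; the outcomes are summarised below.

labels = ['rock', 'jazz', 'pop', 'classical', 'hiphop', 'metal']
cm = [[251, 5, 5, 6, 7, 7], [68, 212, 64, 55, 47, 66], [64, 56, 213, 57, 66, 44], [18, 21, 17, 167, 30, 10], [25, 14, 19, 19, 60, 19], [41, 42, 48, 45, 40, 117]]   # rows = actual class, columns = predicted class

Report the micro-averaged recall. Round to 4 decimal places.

0.4988

Micro-averaging pools counts across classes: ΣTP=1020, ΣFP=1025, ΣFN=1025.
Micro-recall = TP/(TP+FN) on pooled counts = 0.4988 (equals overall accuracy in single-label multiclass).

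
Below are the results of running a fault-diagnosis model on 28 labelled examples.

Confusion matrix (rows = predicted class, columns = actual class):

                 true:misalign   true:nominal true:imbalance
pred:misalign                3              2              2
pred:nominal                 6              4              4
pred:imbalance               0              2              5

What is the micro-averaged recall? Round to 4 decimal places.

0.4286

Micro-averaging pools counts across classes: ΣTP=12, ΣFP=16, ΣFN=16.
Micro-recall = TP/(TP+FN) on pooled counts = 0.4286 (equals overall accuracy in single-label multiclass).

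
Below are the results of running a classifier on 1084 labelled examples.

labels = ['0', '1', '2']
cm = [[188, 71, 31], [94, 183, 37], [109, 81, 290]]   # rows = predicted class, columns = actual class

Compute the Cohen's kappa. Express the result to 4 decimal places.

0.4156

Observed agreement pₒ = trace/N = 661/1084 = 0.60978
Expected agreement pₑ = Σ (rowᵢ·colᵢ)/N² = (391·290 + 335·314 + 358·480)/1084² = 0.33226
κ = (pₒ − pₑ)/(1 − pₑ) = (0.60978 − 0.33226)/(1 − 0.33226) = 0.4156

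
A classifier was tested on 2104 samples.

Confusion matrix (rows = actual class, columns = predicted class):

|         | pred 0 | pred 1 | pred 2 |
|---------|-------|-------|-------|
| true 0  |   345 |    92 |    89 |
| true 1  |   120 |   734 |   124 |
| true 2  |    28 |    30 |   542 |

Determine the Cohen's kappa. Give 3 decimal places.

0.647

Observed agreement pₒ = trace/N = 1621/2104 = 0.7704
Expected agreement pₑ = Σ (rowᵢ·colᵢ)/N² = (526·493 + 978·856 + 600·755)/2104² = 0.3500
κ = (pₒ − pₑ)/(1 − pₑ) = (0.7704 − 0.3500)/(1 − 0.3500) = 0.647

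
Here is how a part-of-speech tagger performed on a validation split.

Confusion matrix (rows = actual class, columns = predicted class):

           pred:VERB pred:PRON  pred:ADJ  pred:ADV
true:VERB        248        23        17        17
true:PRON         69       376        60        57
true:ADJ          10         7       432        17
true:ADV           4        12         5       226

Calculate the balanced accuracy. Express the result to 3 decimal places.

0.831

Balanced accuracy = mean of per-class recall.
  VERB: recall = 248/305 = 0.8131
  PRON: recall = 376/562 = 0.6690
  ADJ: recall = 432/466 = 0.9270
  ADV: recall = 226/247 = 0.9150
Mean = (0.8131 + 0.6690 + 0.9270 + 0.9150) / 4 = 0.831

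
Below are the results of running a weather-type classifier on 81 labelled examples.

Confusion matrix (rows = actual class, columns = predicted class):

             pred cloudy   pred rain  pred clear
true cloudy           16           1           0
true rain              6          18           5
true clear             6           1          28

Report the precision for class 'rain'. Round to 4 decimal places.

precision = TP/(TP+FP).
rain: TP=18, FP=1+1=2 → 18/20 = 0.90000

0.9000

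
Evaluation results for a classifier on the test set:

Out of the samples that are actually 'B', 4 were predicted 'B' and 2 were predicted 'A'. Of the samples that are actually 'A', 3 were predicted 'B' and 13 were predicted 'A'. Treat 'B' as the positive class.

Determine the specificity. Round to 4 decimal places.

Specificity = TN/(TN+FP) = 13/(13+3) = 0.8125

0.8125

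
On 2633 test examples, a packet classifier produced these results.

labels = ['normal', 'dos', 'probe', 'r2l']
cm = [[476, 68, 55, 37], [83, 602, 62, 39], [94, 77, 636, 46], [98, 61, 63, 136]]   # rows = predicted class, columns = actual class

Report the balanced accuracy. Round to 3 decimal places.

0.671

Balanced accuracy = mean of per-class recall.
  normal: recall = 476/751 = 0.6338
  dos: recall = 602/808 = 0.7450
  probe: recall = 636/816 = 0.7794
  r2l: recall = 136/258 = 0.5271
Mean = (0.6338 + 0.7450 + 0.7794 + 0.5271) / 4 = 0.671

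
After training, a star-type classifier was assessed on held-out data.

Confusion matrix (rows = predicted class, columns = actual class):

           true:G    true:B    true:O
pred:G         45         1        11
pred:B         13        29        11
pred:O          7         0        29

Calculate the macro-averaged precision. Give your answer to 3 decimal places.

Per-class precision (TP/(TP+FP)):
  G: TP=45, FP=1+11=12 → 45/57 = 0.7895
  B: TP=29, FP=13+11=24 → 29/53 = 0.5472
  O: TP=29, FP=7+0=7 → 29/36 = 0.8056
Macro-precision = mean = (0.7895 + 0.5472 + 0.8056) / 3 = 0.714

0.714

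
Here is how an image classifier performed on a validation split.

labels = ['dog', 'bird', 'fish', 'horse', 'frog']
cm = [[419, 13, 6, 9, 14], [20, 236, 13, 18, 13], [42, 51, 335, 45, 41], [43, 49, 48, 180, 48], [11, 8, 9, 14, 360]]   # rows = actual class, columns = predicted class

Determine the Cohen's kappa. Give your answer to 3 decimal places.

Observed agreement pₒ = trace/N = 1530/2045 = 0.7482
Expected agreement pₑ = Σ (rowᵢ·colᵢ)/N² = (461·535 + 300·357 + 514·411 + 368·266 + 402·476)/2045² = 0.2043
κ = (pₒ − pₑ)/(1 − pₑ) = (0.7482 − 0.2043)/(1 − 0.2043) = 0.684

0.684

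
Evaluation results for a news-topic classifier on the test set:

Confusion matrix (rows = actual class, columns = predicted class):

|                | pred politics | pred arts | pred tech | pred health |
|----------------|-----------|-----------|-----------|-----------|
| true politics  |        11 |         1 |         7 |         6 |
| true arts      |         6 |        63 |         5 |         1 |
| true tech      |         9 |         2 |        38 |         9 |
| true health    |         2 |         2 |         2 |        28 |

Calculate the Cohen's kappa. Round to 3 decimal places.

0.624

Observed agreement pₒ = trace/N = 140/192 = 0.7292
Expected agreement pₑ = Σ (rowᵢ·colᵢ)/N² = (25·28 + 75·68 + 58·52 + 34·44)/192² = 0.2797
κ = (pₒ − pₑ)/(1 − pₑ) = (0.7292 − 0.2797)/(1 − 0.2797) = 0.624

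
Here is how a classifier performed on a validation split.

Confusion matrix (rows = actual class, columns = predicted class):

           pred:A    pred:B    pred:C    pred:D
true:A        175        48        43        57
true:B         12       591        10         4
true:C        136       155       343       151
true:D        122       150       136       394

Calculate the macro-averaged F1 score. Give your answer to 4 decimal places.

Per-class F1 score (2·TP/(2·TP+FP+FN)):
  A: TP=175, FP=12+136+122=270, FN=48+43+57=148 → 350/768 = 0.45573
  B: TP=591, FP=48+155+150=353, FN=12+10+4=26 → 1182/1561 = 0.75721
  C: TP=343, FP=43+10+136=189, FN=136+155+151=442 → 686/1317 = 0.52088
  D: TP=394, FP=57+4+151=212, FN=122+150+136=408 → 788/1408 = 0.55966
Macro-F1 score = mean = (0.45573 + 0.75721 + 0.52088 + 0.55966) / 4 = 0.5734

0.5734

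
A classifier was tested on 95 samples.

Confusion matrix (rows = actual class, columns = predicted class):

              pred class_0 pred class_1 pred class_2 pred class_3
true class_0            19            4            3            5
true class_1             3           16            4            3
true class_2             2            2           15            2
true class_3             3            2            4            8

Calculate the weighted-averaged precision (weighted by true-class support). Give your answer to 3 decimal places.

0.619

Per-class precision (TP/(TP+FP)):
  class_0: TP=19, FP=3+2+3=8 → 19/27 = 0.7037
  class_1: TP=16, FP=4+2+2=8 → 16/24 = 0.6667
  class_2: TP=15, FP=3+4+4=11 → 15/26 = 0.5769
  class_3: TP=8, FP=5+3+2=10 → 8/18 = 0.4444
Weighted-precision = Σ (supportᵢ/N)·precisionᵢ with N=95: (31/95)·0.7037 + (26/95)·0.6667 + (21/95)·0.5769 + (17/95)·0.4444 = 0.619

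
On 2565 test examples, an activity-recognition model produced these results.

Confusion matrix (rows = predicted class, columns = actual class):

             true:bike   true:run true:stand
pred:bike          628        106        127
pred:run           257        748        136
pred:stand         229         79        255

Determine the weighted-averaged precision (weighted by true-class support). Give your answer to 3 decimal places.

Per-class precision (TP/(TP+FP)):
  bike: TP=628, FP=106+127=233 → 628/861 = 0.7294
  run: TP=748, FP=257+136=393 → 748/1141 = 0.6556
  stand: TP=255, FP=229+79=308 → 255/563 = 0.4529
Weighted-precision = Σ (supportᵢ/N)·precisionᵢ with N=2565: (1114/2565)·0.7294 + (933/2565)·0.6556 + (518/2565)·0.4529 = 0.647

0.647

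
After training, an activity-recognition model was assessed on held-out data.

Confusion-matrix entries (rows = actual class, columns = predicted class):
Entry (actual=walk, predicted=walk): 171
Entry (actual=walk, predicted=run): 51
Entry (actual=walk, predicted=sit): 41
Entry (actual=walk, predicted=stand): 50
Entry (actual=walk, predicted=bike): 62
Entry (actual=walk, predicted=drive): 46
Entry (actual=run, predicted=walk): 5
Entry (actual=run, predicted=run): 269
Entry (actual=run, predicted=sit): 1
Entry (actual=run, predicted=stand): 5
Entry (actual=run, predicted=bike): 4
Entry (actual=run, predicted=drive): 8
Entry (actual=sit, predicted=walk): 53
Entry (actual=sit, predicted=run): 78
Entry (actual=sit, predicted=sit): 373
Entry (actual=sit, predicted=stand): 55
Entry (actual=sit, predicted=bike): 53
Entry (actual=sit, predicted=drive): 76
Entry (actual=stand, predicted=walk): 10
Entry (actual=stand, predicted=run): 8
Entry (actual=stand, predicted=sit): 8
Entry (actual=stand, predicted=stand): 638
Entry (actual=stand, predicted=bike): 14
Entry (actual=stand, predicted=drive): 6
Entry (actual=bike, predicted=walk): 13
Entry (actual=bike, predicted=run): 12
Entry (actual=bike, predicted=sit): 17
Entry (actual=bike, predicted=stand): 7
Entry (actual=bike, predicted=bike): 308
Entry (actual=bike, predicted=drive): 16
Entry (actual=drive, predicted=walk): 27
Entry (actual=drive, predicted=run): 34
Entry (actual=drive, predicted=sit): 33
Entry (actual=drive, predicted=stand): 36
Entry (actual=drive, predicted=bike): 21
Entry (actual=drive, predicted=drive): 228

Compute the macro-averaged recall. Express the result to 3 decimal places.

0.705

Per-class recall (TP/(TP+FN)):
  walk: TP=171, FN=51+41+50+62+46=250 → 171/421 = 0.4062
  run: TP=269, FN=5+1+5+4+8=23 → 269/292 = 0.9212
  sit: TP=373, FN=53+78+55+53+76=315 → 373/688 = 0.5422
  stand: TP=638, FN=10+8+8+14+6=46 → 638/684 = 0.9327
  bike: TP=308, FN=13+12+17+7+16=65 → 308/373 = 0.8257
  drive: TP=228, FN=27+34+33+36+21=151 → 228/379 = 0.6016
Macro-recall = mean = (0.4062 + 0.9212 + 0.5422 + 0.9327 + 0.8257 + 0.6016) / 6 = 0.705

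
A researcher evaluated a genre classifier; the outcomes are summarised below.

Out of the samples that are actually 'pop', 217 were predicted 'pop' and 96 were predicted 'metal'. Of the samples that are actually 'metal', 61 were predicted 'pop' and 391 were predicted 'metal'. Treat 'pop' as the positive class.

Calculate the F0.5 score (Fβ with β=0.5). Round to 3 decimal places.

0.761

Fβ = (1+β²)·TP / ((1+β²)·TP + β²·FN + FP), with β²=1/4
= 1.25·217 / (1.25·217 + 0.25·96 + 61) = 0.761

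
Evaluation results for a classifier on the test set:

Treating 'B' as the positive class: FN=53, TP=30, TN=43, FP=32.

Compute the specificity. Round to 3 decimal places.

0.573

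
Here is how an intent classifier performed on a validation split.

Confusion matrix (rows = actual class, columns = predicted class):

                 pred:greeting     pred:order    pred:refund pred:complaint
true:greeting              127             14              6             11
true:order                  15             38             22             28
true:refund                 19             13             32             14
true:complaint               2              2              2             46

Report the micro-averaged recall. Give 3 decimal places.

Micro-averaging pools counts across classes: ΣTP=243, ΣFP=148, ΣFN=148.
Micro-recall = TP/(TP+FN) on pooled counts = 0.621 (equals overall accuracy in single-label multiclass).

0.621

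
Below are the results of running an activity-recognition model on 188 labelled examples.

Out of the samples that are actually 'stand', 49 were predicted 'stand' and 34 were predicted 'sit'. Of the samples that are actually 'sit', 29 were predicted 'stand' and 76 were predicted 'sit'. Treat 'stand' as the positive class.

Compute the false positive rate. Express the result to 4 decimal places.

FPR = FP/(FP+TN) = 29/(29+76) = 0.2762

0.2762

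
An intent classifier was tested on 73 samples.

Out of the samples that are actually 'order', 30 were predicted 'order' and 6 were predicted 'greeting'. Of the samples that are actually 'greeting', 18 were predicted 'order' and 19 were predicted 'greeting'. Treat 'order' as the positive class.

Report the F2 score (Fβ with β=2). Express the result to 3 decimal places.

0.781

Fβ = (1+β²)·TP / ((1+β²)·TP + β²·FN + FP), with β²=4
= 5·30 / (5·30 + 4·6 + 18) = 0.781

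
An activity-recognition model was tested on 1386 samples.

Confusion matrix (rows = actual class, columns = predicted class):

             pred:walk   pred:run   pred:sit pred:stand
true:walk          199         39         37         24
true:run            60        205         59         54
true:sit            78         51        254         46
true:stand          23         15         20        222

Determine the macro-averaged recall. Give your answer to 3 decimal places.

0.648

Per-class recall (TP/(TP+FN)):
  walk: TP=199, FN=39+37+24=100 → 199/299 = 0.6656
  run: TP=205, FN=60+59+54=173 → 205/378 = 0.5423
  sit: TP=254, FN=78+51+46=175 → 254/429 = 0.5921
  stand: TP=222, FN=23+15+20=58 → 222/280 = 0.7929
Macro-recall = mean = (0.6656 + 0.5423 + 0.5921 + 0.7929) / 4 = 0.648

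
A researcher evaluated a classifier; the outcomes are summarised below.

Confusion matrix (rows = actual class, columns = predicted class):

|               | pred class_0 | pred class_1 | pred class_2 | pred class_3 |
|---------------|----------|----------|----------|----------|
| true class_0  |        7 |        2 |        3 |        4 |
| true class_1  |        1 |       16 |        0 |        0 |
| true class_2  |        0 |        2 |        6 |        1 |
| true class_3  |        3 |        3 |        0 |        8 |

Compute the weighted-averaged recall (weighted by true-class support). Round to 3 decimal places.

0.661

Per-class recall (TP/(TP+FN)):
  class_0: TP=7, FN=2+3+4=9 → 7/16 = 0.4375
  class_1: TP=16, FN=1+0+0=1 → 16/17 = 0.9412
  class_2: TP=6, FN=0+2+1=3 → 6/9 = 0.6667
  class_3: TP=8, FN=3+3+0=6 → 8/14 = 0.5714
Weighted-recall = Σ (supportᵢ/N)·recallᵢ with N=56: (16/56)·0.4375 + (17/56)·0.9412 + (9/56)·0.6667 + (14/56)·0.5714 = 0.661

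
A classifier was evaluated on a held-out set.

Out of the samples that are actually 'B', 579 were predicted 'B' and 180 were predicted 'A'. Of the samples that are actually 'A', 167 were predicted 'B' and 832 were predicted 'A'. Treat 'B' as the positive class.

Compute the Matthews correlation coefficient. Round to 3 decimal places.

0.597

MCC = (TP·TN − FP·FN) / √((TP+FP)(TP+FN)(TN+FP)(TN+FN))
Numerator = 579·832 − 167·180 = 451668
Denominator = √(746·759·999·1012) = √572435559432 = 756594.7128
MCC = 451668 / 756594.7128 = 0.597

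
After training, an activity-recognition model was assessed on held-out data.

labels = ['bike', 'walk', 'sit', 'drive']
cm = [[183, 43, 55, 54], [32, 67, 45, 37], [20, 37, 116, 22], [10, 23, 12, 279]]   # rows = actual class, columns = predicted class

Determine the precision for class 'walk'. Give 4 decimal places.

One-vs-rest for 'walk': TP = diagonal; FP = other classes predicted 'walk'; FN = 'walk' predicted as other.
precision = TP/(TP+FP).
walk: TP=67, FP=43+37+23=103 → 67/170 = 0.39412

0.3941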